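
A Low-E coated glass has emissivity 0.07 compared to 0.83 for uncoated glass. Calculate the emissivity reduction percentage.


Percentage reduction = (1 - coated/uncoated) * 100
  Ratio = 0.07 / 0.83 = 0.0843
  Reduction = (1 - 0.0843) * 100 = 91.6%

91.6%


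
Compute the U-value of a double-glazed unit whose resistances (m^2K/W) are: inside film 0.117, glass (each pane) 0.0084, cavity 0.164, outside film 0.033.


Total thermal resistance (series):
  R_total = R_in + R_glass + R_air + R_glass + R_out
  R_total = 0.117 + 0.0084 + 0.164 + 0.0084 + 0.033 = 0.3308 m^2K/W
U-value = 1 / R_total = 1 / 0.3308 = 3.023 W/m^2K

3.023 W/m^2K


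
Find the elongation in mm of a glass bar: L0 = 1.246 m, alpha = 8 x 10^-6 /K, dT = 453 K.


Thermal expansion formula: dL = alpha * L0 * dT
  dL = (8 x 10^-6) * 1.246 * 453 = 0.0045155 m
Convert to mm: 0.0045155 * 1000 = 4.5155 mm

4.5155 mm


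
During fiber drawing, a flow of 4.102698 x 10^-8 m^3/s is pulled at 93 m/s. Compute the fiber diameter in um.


Cross-sectional area from continuity:
  A = Q / v = 4.102698 x 10^-8 / 93 = 4.411503 x 10^-10 m^2
Diameter from circular cross-section:
  d = sqrt(4A / pi) * 10^6 (m -> um)
  d = sqrt(4 * 4.411503 x 10^-10 / pi) * 10^6 = 23.7 um

23.7 um


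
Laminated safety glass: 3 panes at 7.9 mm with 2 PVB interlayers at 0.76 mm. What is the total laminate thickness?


Total thickness = glass contribution + PVB contribution
  Glass: 3 * 7.9 = 23.7 mm
  PVB: 2 * 0.76 = 1.52 mm
  Total = 23.7 + 1.52 = 25.22 mm

25.22 mm


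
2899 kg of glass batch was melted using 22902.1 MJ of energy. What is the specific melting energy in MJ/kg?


Rearrange E = m * s for s:
  s = E / m
  s = 22902.1 / 2899 = 7.9 MJ/kg

7.9 MJ/kg


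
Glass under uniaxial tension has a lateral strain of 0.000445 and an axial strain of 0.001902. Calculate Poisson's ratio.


Poisson's ratio: nu = lateral strain / axial strain
  nu = 0.000445 / 0.001902 = 0.234

0.234


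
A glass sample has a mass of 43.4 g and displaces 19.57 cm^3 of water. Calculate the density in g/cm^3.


Use the definition of density:
  rho = mass / volume
  rho = 43.4 / 19.57 = 2.218 g/cm^3

2.218 g/cm^3


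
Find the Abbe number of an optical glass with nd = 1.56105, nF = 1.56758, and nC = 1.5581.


Abbe number formula: Vd = (nd - 1) / (nF - nC)
  nd - 1 = 1.56105 - 1 = 0.56105
  nF - nC = 1.56758 - 1.5581 = 0.00948
  Vd = 0.56105 / 0.00948 = 59.18

59.18


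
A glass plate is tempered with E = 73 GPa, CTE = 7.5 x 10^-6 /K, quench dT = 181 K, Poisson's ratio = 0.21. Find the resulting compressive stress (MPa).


Tempering stress: sigma = E * alpha * dT / (1 - nu)
  E (MPa) = 73 * 1000 = 73000
  Numerator = 73000 * (7.5 x 10^-6) * 181 = 99.0975
  Denominator = 1 - 0.21 = 0.79
  sigma = 99.0975 / 0.79 = 125.4 MPa

125.4 MPa


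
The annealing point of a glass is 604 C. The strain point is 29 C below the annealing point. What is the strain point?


Strain point = annealing point - difference:
  T_strain = 604 - 29 = 575 C

575 C


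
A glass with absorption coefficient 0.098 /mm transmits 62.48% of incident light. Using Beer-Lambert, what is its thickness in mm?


Rearrange T = exp(-alpha * thickness):
  thickness = -ln(T) / alpha
  T = 62.48/100 = 0.6248
  ln(T) = -0.47032
  -ln(T) = 0.47032
  thickness = 0.47032 / 0.098 = 4.8 mm

4.8 mm


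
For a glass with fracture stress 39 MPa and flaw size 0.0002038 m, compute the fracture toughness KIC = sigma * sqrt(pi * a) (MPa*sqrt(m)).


Fracture toughness: KIC = sigma * sqrt(pi * a)
  pi * a = pi * 0.0002038 = 0.000640257
  sqrt(pi * a) = 0.025303
  KIC = 39 * 0.025303 = 0.987 MPa*sqrt(m)

0.987 MPa*sqrt(m)


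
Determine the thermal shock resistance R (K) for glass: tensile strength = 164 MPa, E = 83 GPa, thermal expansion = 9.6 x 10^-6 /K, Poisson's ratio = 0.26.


Thermal shock resistance: R = sigma * (1 - nu) / (E * alpha)
  Numerator = 164 * (1 - 0.26) = 121.36
  Denominator = 83 * 1000 * (9.6 x 10^-6) = 0.7968
  R = 121.36 / 0.7968 = 152.3 K

152.3 K


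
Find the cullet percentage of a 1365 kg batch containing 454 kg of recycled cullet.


Cullet ratio = (cullet mass / total batch mass) * 100
  Ratio = 454 / 1365 * 100 = 33.26%

33.26%


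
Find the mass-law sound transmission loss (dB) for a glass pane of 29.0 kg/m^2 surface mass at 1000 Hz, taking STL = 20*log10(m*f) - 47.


Mass law: STL = 20 * log10(m * f) - 47
  m * f = 29.0 * 1000 = 29000
  log10(29000) = 4.4624
  STL = 20 * 4.4624 - 47 = 89.248 - 47 = 42.2 dB

42.2 dB


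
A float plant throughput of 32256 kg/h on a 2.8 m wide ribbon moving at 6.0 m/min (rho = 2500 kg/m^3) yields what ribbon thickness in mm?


Ribbon cross-section from mass balance:
  Volume rate = throughput / density = 32256 / 2500 = 12.9024 m^3/h
  thickness = volume rate / (speed * 60 * width), i.e.
  thickness = throughput / (60 * speed * width * density) * 1000
  thickness = 32256 / (60 * 6.0 * 2.8 * 2500) * 1000 = 12.8 mm

12.8 mm


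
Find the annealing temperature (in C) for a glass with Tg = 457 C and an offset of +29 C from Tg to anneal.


The annealing temperature is Tg plus the offset:
  T_anneal = 457 + 29 = 486 C

486 C


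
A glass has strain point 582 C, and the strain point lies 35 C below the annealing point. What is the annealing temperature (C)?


T_anneal = T_strain + gap:
  T_anneal = 582 + 35 = 617 C

617 C


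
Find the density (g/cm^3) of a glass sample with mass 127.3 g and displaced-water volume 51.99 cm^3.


Use the definition of density:
  rho = mass / volume
  rho = 127.3 / 51.99 = 2.449 g/cm^3

2.449 g/cm^3


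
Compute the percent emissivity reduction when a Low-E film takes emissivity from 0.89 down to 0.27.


Percentage reduction = (1 - coated/uncoated) * 100
  Ratio = 0.27 / 0.89 = 0.3034
  Reduction = (1 - 0.3034) * 100 = 69.7%

69.7%


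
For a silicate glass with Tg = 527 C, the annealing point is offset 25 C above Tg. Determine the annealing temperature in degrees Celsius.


The annealing temperature is Tg plus the offset:
  T_anneal = 527 + 25 = 552 C

552 C


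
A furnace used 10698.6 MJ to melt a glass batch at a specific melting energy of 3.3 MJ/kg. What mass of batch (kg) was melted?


Rearrange E = m * s for m:
  m = E / s
  m = 10698.6 / 3.3 = 3242.0 kg

3242.0 kg


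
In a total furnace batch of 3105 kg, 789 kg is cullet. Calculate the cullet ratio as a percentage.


Cullet ratio = (cullet mass / total batch mass) * 100
  Ratio = 789 / 3105 * 100 = 25.41%

25.41%


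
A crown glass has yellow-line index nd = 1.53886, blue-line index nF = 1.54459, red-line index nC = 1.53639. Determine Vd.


Abbe number formula: Vd = (nd - 1) / (nF - nC)
  nd - 1 = 1.53886 - 1 = 0.53886
  nF - nC = 1.54459 - 1.53639 = 0.0082
  Vd = 0.53886 / 0.0082 = 65.71

65.71


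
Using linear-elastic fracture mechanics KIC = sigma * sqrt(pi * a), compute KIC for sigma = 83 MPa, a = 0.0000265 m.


Fracture toughness: KIC = sigma * sqrt(pi * a)
  pi * a = pi * 0.0000265 = 0.000083252
  sqrt(pi * a) = 0.009124
  KIC = 83 * 0.009124 = 0.757 MPa*sqrt(m)

0.757 MPa*sqrt(m)


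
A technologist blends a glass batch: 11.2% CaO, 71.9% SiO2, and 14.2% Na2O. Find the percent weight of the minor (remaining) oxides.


Sum the three major oxides:
  SiO2 + Na2O + CaO = 71.9 + 14.2 + 11.2 = 97.3%
Subtract from 100%:
  Others = 100 - 97.3 = 2.7%

2.7%


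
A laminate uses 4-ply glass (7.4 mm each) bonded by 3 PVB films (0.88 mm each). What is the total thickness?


Total thickness = glass contribution + PVB contribution
  Glass: 4 * 7.4 = 29.6 mm
  PVB: 3 * 0.88 = 2.64 mm
  Total = 29.6 + 2.64 = 32.24 mm

32.24 mm


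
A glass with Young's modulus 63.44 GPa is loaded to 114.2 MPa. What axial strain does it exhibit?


Rearrange E = sigma / epsilon:
  epsilon = sigma / E
  E (MPa) = 63.44 * 1000 = 63440
  epsilon = 114.2 / 63440 = 0.0018

0.0018


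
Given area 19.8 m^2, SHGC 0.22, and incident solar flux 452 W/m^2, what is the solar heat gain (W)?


Solar heat gain: Q = Area * SHGC * Irradiance
  Q = 19.8 * 0.22 * 452 = 1968.9 W

1968.9 W


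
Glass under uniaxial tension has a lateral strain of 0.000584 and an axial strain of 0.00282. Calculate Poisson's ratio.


Poisson's ratio: nu = lateral strain / axial strain
  nu = 0.000584 / 0.00282 = 0.2071

0.2071


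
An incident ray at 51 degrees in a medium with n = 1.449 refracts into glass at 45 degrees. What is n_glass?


Apply Snell's law: n1 * sin(theta1) = n2 * sin(theta2)
  n2 = n1 * sin(theta1) / sin(theta2)
  sin(51) = 0.777146
  sin(45) = 0.707107
  n2 = 1.449 * 0.777146 / 0.707107 = 1.5925

1.5925


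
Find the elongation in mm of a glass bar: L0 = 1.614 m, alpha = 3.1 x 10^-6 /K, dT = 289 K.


Thermal expansion formula: dL = alpha * L0 * dT
  dL = (3.1 x 10^-6) * 1.614 * 289 = 0.00144598 m
Convert to mm: 0.00144598 * 1000 = 1.446 mm

1.446 mm


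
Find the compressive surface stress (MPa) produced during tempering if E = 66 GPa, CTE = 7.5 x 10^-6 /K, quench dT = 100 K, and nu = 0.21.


Tempering stress: sigma = E * alpha * dT / (1 - nu)
  E (MPa) = 66 * 1000 = 66000
  Numerator = 66000 * (7.5 x 10^-6) * 100 = 49.5
  Denominator = 1 - 0.21 = 0.79
  sigma = 49.5 / 0.79 = 62.7 MPa

62.7 MPa


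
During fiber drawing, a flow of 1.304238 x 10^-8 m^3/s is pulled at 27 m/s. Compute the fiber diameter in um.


Cross-sectional area from continuity:
  A = Q / v = 1.304238 x 10^-8 / 27 = 4.830511 x 10^-10 m^2
Diameter from circular cross-section:
  d = sqrt(4A / pi) * 10^6 (m -> um)
  d = sqrt(4 * 4.830511 x 10^-10 / pi) * 10^6 = 24.8 um

24.8 um


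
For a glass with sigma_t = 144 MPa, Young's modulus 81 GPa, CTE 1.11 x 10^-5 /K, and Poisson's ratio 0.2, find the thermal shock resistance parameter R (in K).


Thermal shock resistance: R = sigma * (1 - nu) / (E * alpha)
  Numerator = 144 * (1 - 0.2) = 115.2
  Denominator = 81 * 1000 * (1.11 x 10^-5) = 0.8991
  R = 115.2 / 0.8991 = 128.1 K

128.1 K


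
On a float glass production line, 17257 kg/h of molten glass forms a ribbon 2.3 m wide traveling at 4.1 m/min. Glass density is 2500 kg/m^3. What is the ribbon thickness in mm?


Ribbon cross-section from mass balance:
  Volume rate = throughput / density = 17257 / 2500 = 6.9028 m^3/h
  thickness = volume rate / (speed * 60 * width), i.e.
  thickness = throughput / (60 * speed * width * density) * 1000
  thickness = 17257 / (60 * 4.1 * 2.3 * 2500) * 1000 = 12.2 mm

12.2 mm


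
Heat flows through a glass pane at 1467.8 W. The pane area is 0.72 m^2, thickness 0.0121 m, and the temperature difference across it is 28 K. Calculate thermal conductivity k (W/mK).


Fourier's law rearranged: k = Q * t / (A * dT)
  Numerator = 1467.8 * 0.0121 = 17.76038
  Denominator = 0.72 * 28 = 20.16
  k = 17.76038 / 20.16 = 0.881 W/mK

0.881 W/mK


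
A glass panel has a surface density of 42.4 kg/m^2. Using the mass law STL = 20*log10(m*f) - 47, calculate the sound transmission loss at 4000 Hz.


Mass law: STL = 20 * log10(m * f) - 47
  m * f = 42.4 * 4000 = 169600
  log10(169600) = 5.22943
  STL = 20 * 5.22943 - 47 = 104.5886 - 47 = 57.6 dB

57.6 dB


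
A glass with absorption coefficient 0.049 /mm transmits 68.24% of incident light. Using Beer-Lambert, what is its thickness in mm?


Rearrange T = exp(-alpha * thickness):
  thickness = -ln(T) / alpha
  T = 68.24/100 = 0.6824
  ln(T) = -0.38214
  -ln(T) = 0.38214
  thickness = 0.38214 / 0.049 = 7.8 mm

7.8 mm


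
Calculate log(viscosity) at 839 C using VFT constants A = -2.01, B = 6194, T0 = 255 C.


VFT equation: log(eta) = A + B / (T - T0)
  T - T0 = 839 - 255 = 584
  B / (T - T0) = 6194 / 584 = 10.606
  log(eta) = -2.01 + 10.606 = 8.596

8.596


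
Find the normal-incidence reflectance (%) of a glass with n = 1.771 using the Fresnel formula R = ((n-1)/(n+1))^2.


Fresnel reflectance at normal incidence:
  R = ((n - 1)/(n + 1))^2
  (n - 1)/(n + 1) = (1.771 - 1)/(1.771 + 1) = 0.278239
  R = 0.278239^2 = 0.0774169
  R(%) = 0.0774169 * 100 = 7.742%

7.742%


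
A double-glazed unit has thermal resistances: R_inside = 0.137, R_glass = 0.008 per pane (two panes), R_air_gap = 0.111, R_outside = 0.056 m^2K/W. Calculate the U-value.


Total thermal resistance (series):
  R_total = R_in + R_glass + R_air + R_glass + R_out
  R_total = 0.137 + 0.008 + 0.111 + 0.008 + 0.056 = 0.32 m^2K/W
U-value = 1 / R_total = 1 / 0.32 = 3.125 W/m^2K

3.125 W/m^2K


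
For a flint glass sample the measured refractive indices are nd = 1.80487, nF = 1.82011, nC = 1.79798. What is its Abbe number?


Abbe number formula: Vd = (nd - 1) / (nF - nC)
  nd - 1 = 1.80487 - 1 = 0.80487
  nF - nC = 1.82011 - 1.79798 = 0.02213
  Vd = 0.80487 / 0.02213 = 36.37

36.37


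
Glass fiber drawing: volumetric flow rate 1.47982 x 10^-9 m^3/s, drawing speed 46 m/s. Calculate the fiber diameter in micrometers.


Cross-sectional area from continuity:
  A = Q / v = 1.47982 x 10^-9 / 46 = 3.217 x 10^-11 m^2
Diameter from circular cross-section:
  d = sqrt(4A / pi) * 10^6 (m -> um)
  d = sqrt(4 * 3.217 x 10^-11 / pi) * 10^6 = 6.4 um

6.4 um


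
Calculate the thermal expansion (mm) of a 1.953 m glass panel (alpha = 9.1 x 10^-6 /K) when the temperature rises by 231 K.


Thermal expansion formula: dL = alpha * L0 * dT
  dL = (9.1 x 10^-6) * 1.953 * 231 = 0.0041054 m
Convert to mm: 0.0041054 * 1000 = 4.1054 mm

4.1054 mm


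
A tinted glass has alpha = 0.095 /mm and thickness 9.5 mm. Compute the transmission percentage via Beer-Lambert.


Beer-Lambert law: T = exp(-alpha * thickness)
  exponent = -0.095 * 9.5 = -0.9025
  T = exp(-0.9025) = 0.4056
  Percentage = 0.4056 * 100 = 40.56%

40.56%


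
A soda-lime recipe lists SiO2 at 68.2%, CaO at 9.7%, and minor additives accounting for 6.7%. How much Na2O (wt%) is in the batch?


Pieces sum to 100%:
  Na2O = 100 - (SiO2 + CaO + others)
  Na2O = 100 - (68.2 + 9.7 + 6.7) = 15.4%

15.4%


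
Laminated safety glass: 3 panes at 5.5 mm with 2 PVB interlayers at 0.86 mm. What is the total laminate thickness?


Total thickness = glass contribution + PVB contribution
  Glass: 3 * 5.5 = 16.5 mm
  PVB: 2 * 0.86 = 1.72 mm
  Total = 16.5 + 1.72 = 18.22 mm

18.22 mm


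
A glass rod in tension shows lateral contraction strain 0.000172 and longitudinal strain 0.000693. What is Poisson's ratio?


Poisson's ratio: nu = lateral strain / axial strain
  nu = 0.000172 / 0.000693 = 0.2482

0.2482


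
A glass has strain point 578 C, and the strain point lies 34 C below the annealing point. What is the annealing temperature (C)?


T_anneal = T_strain + gap:
  T_anneal = 578 + 34 = 612 C

612 C


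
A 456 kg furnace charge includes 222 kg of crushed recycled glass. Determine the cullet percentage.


Cullet ratio = (cullet mass / total batch mass) * 100
  Ratio = 222 / 456 * 100 = 48.68%

48.68%


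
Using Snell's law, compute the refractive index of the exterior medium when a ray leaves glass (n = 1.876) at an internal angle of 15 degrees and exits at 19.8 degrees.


Apply Snell's law: n1 * sin(theta1) = n2 * sin(theta2)
  n2 = n1 * sin(theta1) / sin(theta2)
  sin(15) = 0.258819
  sin(19.8) = 0.338738
  n2 = 1.876 * 0.258819 / 0.338738 = 1.4334

1.4334


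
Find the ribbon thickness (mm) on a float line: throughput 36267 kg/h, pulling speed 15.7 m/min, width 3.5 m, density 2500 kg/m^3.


Ribbon cross-section from mass balance:
  Volume rate = throughput / density = 36267 / 2500 = 14.5068 m^3/h
  thickness = volume rate / (speed * 60 * width), i.e.
  thickness = throughput / (60 * speed * width * density) * 1000
  thickness = 36267 / (60 * 15.7 * 3.5 * 2500) * 1000 = 4.4 mm

4.4 mm


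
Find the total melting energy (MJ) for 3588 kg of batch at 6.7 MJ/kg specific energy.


Total energy = mass * specific energy
  E = 3588 * 6.7 = 24039.6 MJ

24039.6 MJ


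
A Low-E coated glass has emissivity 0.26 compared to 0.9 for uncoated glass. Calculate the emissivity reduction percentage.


Percentage reduction = (1 - coated/uncoated) * 100
  Ratio = 0.26 / 0.9 = 0.2889
  Reduction = (1 - 0.2889) * 100 = 71.1%

71.1%


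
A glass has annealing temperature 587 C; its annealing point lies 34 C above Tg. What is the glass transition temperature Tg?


Rearrange T_anneal = Tg + offset for Tg:
  Tg = T_anneal - offset = 587 - 34 = 553 C

553 C


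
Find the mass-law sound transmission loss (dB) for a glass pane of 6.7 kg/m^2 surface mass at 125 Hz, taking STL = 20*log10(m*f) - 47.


Mass law: STL = 20 * log10(m * f) - 47
  m * f = 6.7 * 125 = 837.5
  log10(837.5) = 2.92298
  STL = 20 * 2.92298 - 47 = 58.4596 - 47 = 11.5 dB

11.5 dB


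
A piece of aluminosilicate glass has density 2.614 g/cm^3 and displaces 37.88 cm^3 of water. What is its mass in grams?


Rearrange rho = m / V:
  m = rho * V
  m = 2.614 * 37.88 = 99.018 g

99.018 g


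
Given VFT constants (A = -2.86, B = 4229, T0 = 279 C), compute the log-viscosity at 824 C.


VFT equation: log(eta) = A + B / (T - T0)
  T - T0 = 824 - 279 = 545
  B / (T - T0) = 4229 / 545 = 7.76
  log(eta) = -2.86 + 7.76 = 4.9

4.9


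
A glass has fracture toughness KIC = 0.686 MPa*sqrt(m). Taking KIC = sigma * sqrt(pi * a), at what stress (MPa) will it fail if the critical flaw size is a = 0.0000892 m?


Rearrange KIC = sigma * sqrt(pi * a):
  sigma = KIC / sqrt(pi * a)
  sqrt(pi * 0.0000892) = 0.01674
  sigma = 0.686 / 0.01674 = 40.98 MPa

40.98 MPa


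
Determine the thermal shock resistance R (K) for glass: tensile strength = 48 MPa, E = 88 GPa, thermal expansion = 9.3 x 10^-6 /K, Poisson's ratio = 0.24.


Thermal shock resistance: R = sigma * (1 - nu) / (E * alpha)
  Numerator = 48 * (1 - 0.24) = 36.48
  Denominator = 88 * 1000 * (9.3 x 10^-6) = 0.8184
  R = 36.48 / 0.8184 = 44.6 K

44.6 K


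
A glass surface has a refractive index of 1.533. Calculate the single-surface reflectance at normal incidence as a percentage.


Fresnel reflectance at normal incidence:
  R = ((n - 1)/(n + 1))^2
  (n - 1)/(n + 1) = (1.533 - 1)/(1.533 + 1) = 0.210422
  R = 0.210422^2 = 0.0442774
  R(%) = 0.0442774 * 100 = 4.428%

4.428%


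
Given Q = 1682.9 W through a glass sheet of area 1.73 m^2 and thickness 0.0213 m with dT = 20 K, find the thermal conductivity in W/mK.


Fourier's law rearranged: k = Q * t / (A * dT)
  Numerator = 1682.9 * 0.0213 = 35.84577
  Denominator = 1.73 * 20 = 34.6
  k = 35.84577 / 34.6 = 1.036 W/mK

1.036 W/mK


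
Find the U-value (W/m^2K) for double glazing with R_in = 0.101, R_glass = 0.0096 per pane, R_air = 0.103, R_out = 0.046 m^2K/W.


Total thermal resistance (series):
  R_total = R_in + R_glass + R_air + R_glass + R_out
  R_total = 0.101 + 0.0096 + 0.103 + 0.0096 + 0.046 = 0.2692 m^2K/W
U-value = 1 / R_total = 1 / 0.2692 = 3.715 W/m^2K

3.715 W/m^2K


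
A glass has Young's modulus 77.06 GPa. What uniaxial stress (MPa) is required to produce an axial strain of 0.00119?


Rearrange E = sigma / epsilon:
  sigma = E * epsilon
  E (MPa) = 77.06 * 1000 = 77060
  sigma = 77060 * 0.00119 = 91.7 MPa

91.7 MPa


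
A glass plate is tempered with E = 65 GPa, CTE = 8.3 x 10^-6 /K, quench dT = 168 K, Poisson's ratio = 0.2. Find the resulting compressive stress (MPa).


Tempering stress: sigma = E * alpha * dT / (1 - nu)
  E (MPa) = 65 * 1000 = 65000
  Numerator = 65000 * (8.3 x 10^-6) * 168 = 90.636
  Denominator = 1 - 0.2 = 0.8
  sigma = 90.636 / 0.8 = 113.3 MPa

113.3 MPa


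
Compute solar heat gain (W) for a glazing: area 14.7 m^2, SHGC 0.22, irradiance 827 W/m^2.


Solar heat gain: Q = Area * SHGC * Irradiance
  Q = 14.7 * 0.22 * 827 = 2674.5 W

2674.5 W


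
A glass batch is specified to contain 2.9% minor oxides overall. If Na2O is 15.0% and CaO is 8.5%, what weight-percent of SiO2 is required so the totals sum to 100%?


Known pieces sum to 100%:
  SiO2 = 100 - (others + Na2O + CaO)
  SiO2 = 100 - (2.9 + 15.0 + 8.5) = 73.6%

73.6%


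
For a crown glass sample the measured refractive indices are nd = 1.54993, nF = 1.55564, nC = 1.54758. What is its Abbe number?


Abbe number formula: Vd = (nd - 1) / (nF - nC)
  nd - 1 = 1.54993 - 1 = 0.54993
  nF - nC = 1.55564 - 1.54758 = 0.00806
  Vd = 0.54993 / 0.00806 = 68.23

68.23


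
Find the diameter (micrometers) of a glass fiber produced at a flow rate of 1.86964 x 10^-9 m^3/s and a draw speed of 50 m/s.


Cross-sectional area from continuity:
  A = Q / v = 1.86964 x 10^-9 / 50 = 3.73928 x 10^-11 m^2
Diameter from circular cross-section:
  d = sqrt(4A / pi) * 10^6 (m -> um)
  d = sqrt(4 * 3.73928 x 10^-11 / pi) * 10^6 = 6.9 um

6.9 um


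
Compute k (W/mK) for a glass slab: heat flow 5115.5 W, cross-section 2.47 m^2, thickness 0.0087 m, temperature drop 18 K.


Fourier's law rearranged: k = Q * t / (A * dT)
  Numerator = 5115.5 * 0.0087 = 44.50485
  Denominator = 2.47 * 18 = 44.46
  k = 44.50485 / 44.46 = 1.001 W/mK

1.001 W/mK


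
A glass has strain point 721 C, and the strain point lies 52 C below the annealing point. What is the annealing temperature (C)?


T_anneal = T_strain + gap:
  T_anneal = 721 + 52 = 773 C

773 C


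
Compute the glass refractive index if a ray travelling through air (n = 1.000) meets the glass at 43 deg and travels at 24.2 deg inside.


Apply Snell's law: n1 * sin(theta1) = n2 * sin(theta2)
  n2 = n1 * sin(theta1) / sin(theta2)
  sin(43) = 0.681998
  sin(24.2) = 0.409923
  n2 = 1.000 * 0.681998 / 0.409923 = 1.6637

1.6637


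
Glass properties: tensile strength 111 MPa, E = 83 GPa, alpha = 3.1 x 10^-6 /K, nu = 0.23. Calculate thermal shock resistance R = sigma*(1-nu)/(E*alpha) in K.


Thermal shock resistance: R = sigma * (1 - nu) / (E * alpha)
  Numerator = 111 * (1 - 0.23) = 85.47
  Denominator = 83 * 1000 * (3.1 x 10^-6) = 0.2573
  R = 85.47 / 0.2573 = 332.2 K

332.2 K


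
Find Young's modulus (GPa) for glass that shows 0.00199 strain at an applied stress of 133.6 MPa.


Young's modulus: E = stress / strain
  E = 133.6 MPa / 0.00199 = 67135.68 MPa
Convert to GPa: 67135.68 / 1000 = 67.14 GPa

67.14 GPa


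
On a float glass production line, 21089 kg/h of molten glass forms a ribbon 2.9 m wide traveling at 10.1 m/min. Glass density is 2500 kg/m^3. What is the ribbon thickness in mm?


Ribbon cross-section from mass balance:
  Volume rate = throughput / density = 21089 / 2500 = 8.4356 m^3/h
  thickness = volume rate / (speed * 60 * width), i.e.
  thickness = throughput / (60 * speed * width * density) * 1000
  thickness = 21089 / (60 * 10.1 * 2.9 * 2500) * 1000 = 4.8 mm

4.8 mm


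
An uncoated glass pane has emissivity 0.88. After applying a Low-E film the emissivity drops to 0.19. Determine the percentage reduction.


Percentage reduction = (1 - coated/uncoated) * 100
  Ratio = 0.19 / 0.88 = 0.2159
  Reduction = (1 - 0.2159) * 100 = 78.4%

78.4%


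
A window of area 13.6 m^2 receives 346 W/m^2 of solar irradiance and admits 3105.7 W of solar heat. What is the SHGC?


Rearrange Q = Area * SHGC * Irradiance:
  SHGC = Q / (Area * Irradiance)
  SHGC = 3105.7 / (13.6 * 346) = 0.66

0.66


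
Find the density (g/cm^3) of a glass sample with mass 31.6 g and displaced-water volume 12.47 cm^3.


Use the definition of density:
  rho = mass / volume
  rho = 31.6 / 12.47 = 2.534 g/cm^3

2.534 g/cm^3


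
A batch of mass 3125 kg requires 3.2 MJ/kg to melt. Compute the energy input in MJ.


Total energy = mass * specific energy
  E = 3125 * 3.2 = 10000 MJ

10000 MJ


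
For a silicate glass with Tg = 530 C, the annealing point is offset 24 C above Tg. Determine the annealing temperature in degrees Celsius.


The annealing temperature is Tg plus the offset:
  T_anneal = 530 + 24 = 554 C

554 C


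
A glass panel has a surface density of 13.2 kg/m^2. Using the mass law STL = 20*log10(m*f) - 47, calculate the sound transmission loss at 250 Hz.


Mass law: STL = 20 * log10(m * f) - 47
  m * f = 13.2 * 250 = 3300
  log10(3300) = 3.51851
  STL = 20 * 3.51851 - 47 = 70.3702 - 47 = 23.4 dB

23.4 dB


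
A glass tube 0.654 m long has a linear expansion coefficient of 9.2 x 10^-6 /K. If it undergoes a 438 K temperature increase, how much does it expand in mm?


Thermal expansion formula: dL = alpha * L0 * dT
  dL = (9.2 x 10^-6) * 0.654 * 438 = 0.00263536 m
Convert to mm: 0.00263536 * 1000 = 2.6354 mm

2.6354 mm


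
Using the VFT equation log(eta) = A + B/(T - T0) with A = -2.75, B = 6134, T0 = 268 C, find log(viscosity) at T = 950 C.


VFT equation: log(eta) = A + B / (T - T0)
  T - T0 = 950 - 268 = 682
  B / (T - T0) = 6134 / 682 = 8.994
  log(eta) = -2.75 + 8.994 = 6.244

6.244


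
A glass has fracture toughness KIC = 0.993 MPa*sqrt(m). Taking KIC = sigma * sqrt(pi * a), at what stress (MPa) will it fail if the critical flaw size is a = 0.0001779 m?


Rearrange KIC = sigma * sqrt(pi * a):
  sigma = KIC / sqrt(pi * a)
  sqrt(pi * 0.0001779) = 0.023641
  sigma = 0.993 / 0.023641 = 42.0 MPa

42.0 MPa


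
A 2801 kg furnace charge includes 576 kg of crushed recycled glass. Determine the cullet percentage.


Cullet ratio = (cullet mass / total batch mass) * 100
  Ratio = 576 / 2801 * 100 = 20.56%

20.56%


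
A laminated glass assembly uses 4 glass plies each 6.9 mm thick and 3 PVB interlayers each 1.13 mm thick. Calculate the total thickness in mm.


Total thickness = glass contribution + PVB contribution
  Glass: 4 * 6.9 = 27.6 mm
  PVB: 3 * 1.13 = 3.39 mm
  Total = 27.6 + 3.39 = 30.99 mm

30.99 mm


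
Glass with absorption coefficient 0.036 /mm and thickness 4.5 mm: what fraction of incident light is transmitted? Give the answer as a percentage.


Beer-Lambert law: T = exp(-alpha * thickness)
  exponent = -0.036 * 4.5 = -0.162
  T = exp(-0.162) = 0.8504
  Percentage = 0.8504 * 100 = 85.04%

85.04%


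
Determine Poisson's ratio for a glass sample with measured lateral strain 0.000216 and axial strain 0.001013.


Poisson's ratio: nu = lateral strain / axial strain
  nu = 0.000216 / 0.001013 = 0.2132

0.2132


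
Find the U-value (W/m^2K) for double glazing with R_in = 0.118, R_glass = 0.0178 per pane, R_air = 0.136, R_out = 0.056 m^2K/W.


Total thermal resistance (series):
  R_total = R_in + R_glass + R_air + R_glass + R_out
  R_total = 0.118 + 0.0178 + 0.136 + 0.0178 + 0.056 = 0.3456 m^2K/W
U-value = 1 / R_total = 1 / 0.3456 = 2.894 W/m^2K

2.894 W/m^2K


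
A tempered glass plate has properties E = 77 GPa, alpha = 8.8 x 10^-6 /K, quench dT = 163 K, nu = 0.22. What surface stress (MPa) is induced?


Tempering stress: sigma = E * alpha * dT / (1 - nu)
  E (MPa) = 77 * 1000 = 77000
  Numerator = 77000 * (8.8 x 10^-6) * 163 = 110.4488
  Denominator = 1 - 0.22 = 0.78
  sigma = 110.4488 / 0.78 = 141.6 MPa

141.6 MPa


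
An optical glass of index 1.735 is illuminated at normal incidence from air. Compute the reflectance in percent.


Fresnel reflectance at normal incidence:
  R = ((n - 1)/(n + 1))^2
  (n - 1)/(n + 1) = (1.735 - 1)/(1.735 + 1) = 0.268739
  R = 0.268739^2 = 0.0722207
  R(%) = 0.0722207 * 100 = 7.222%

7.222%


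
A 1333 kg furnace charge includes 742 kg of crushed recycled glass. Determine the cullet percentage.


Cullet ratio = (cullet mass / total batch mass) * 100
  Ratio = 742 / 1333 * 100 = 55.66%

55.66%


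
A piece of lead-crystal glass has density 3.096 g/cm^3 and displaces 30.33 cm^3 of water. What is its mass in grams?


Rearrange rho = m / V:
  m = rho * V
  m = 3.096 * 30.33 = 93.902 g

93.902 g


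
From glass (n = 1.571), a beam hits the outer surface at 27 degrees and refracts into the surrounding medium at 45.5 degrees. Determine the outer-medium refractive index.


Apply Snell's law: n1 * sin(theta1) = n2 * sin(theta2)
  n2 = n1 * sin(theta1) / sin(theta2)
  sin(27) = 0.45399
  sin(45.5) = 0.71325
  n2 = 1.571 * 0.45399 / 0.71325 = 1.0

1.0


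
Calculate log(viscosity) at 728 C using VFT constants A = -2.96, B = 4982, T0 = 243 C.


VFT equation: log(eta) = A + B / (T - T0)
  T - T0 = 728 - 243 = 485
  B / (T - T0) = 4982 / 485 = 10.272
  log(eta) = -2.96 + 10.272 = 7.312

7.312


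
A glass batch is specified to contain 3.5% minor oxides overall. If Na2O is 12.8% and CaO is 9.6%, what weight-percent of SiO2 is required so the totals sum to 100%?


Known pieces sum to 100%:
  SiO2 = 100 - (others + Na2O + CaO)
  SiO2 = 100 - (3.5 + 12.8 + 9.6) = 74.1%

74.1%


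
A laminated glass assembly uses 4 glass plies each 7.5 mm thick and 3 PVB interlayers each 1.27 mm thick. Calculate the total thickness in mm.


Total thickness = glass contribution + PVB contribution
  Glass: 4 * 7.5 = 30.0 mm
  PVB: 3 * 1.27 = 3.81 mm
  Total = 30.0 + 3.81 = 33.81 mm

33.81 mm


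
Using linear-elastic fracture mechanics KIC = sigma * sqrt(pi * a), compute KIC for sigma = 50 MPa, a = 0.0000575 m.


Fracture toughness: KIC = sigma * sqrt(pi * a)
  pi * a = pi * 0.0000575 = 0.000180642
  sqrt(pi * a) = 0.01344
  KIC = 50 * 0.01344 = 0.672 MPa*sqrt(m)

0.672 MPa*sqrt(m)


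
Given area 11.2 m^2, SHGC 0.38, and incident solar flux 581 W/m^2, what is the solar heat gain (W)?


Solar heat gain: Q = Area * SHGC * Irradiance
  Q = 11.2 * 0.38 * 581 = 2472.7 W

2472.7 W


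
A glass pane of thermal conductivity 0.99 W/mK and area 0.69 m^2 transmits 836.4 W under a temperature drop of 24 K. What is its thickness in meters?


Fourier's law: t = k * A * dT / Q
  t = 0.99 * 0.69 * 24 / 836.4
  t = 16.3944 / 836.4 = 0.0196 m

0.0196 m


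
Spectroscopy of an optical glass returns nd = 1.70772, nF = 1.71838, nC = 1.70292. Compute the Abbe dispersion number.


Abbe number formula: Vd = (nd - 1) / (nF - nC)
  nd - 1 = 1.70772 - 1 = 0.70772
  nF - nC = 1.71838 - 1.70292 = 0.01546
  Vd = 0.70772 / 0.01546 = 45.78

45.78


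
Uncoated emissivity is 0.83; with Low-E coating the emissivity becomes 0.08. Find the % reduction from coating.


Percentage reduction = (1 - coated/uncoated) * 100
  Ratio = 0.08 / 0.83 = 0.0964
  Reduction = (1 - 0.0964) * 100 = 90.4%

90.4%


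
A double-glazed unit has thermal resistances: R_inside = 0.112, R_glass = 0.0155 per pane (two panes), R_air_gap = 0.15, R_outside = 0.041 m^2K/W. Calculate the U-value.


Total thermal resistance (series):
  R_total = R_in + R_glass + R_air + R_glass + R_out
  R_total = 0.112 + 0.0155 + 0.15 + 0.0155 + 0.041 = 0.334 m^2K/W
U-value = 1 / R_total = 1 / 0.334 = 2.994 W/m^2K

2.994 W/m^2K


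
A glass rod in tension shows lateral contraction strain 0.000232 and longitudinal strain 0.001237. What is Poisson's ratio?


Poisson's ratio: nu = lateral strain / axial strain
  nu = 0.000232 / 0.001237 = 0.1876

0.1876


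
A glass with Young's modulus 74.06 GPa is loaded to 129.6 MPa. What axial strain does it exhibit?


Rearrange E = sigma / epsilon:
  epsilon = sigma / E
  E (MPa) = 74.06 * 1000 = 74060
  epsilon = 129.6 / 74060 = 0.00175

0.00175


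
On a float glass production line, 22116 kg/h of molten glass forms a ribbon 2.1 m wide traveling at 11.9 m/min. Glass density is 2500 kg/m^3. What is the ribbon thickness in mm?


Ribbon cross-section from mass balance:
  Volume rate = throughput / density = 22116 / 2500 = 8.8464 m^3/h
  thickness = volume rate / (speed * 60 * width), i.e.
  thickness = throughput / (60 * speed * width * density) * 1000
  thickness = 22116 / (60 * 11.9 * 2.1 * 2500) * 1000 = 5.9 mm

5.9 mm


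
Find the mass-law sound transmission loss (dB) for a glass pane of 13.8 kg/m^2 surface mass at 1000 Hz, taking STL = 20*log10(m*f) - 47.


Mass law: STL = 20 * log10(m * f) - 47
  m * f = 13.8 * 1000 = 13800
  log10(13800) = 4.13988
  STL = 20 * 4.13988 - 47 = 82.7976 - 47 = 35.8 dB

35.8 dB


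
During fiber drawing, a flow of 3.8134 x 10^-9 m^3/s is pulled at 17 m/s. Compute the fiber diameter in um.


Cross-sectional area from continuity:
  A = Q / v = 3.8134 x 10^-9 / 17 = 2.243176 x 10^-10 m^2
Diameter from circular cross-section:
  d = sqrt(4A / pi) * 10^6 (m -> um)
  d = sqrt(4 * 2.243176 x 10^-10 / pi) * 10^6 = 16.9 um

16.9 um


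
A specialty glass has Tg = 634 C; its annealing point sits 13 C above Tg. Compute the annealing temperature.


The annealing temperature is Tg plus the offset:
  T_anneal = 634 + 13 = 647 C

647 C


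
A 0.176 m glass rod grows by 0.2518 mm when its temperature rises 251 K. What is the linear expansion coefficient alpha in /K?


Rearrange dL = alpha * L0 * dT for alpha:
  alpha = dL / (L0 * dT)
  alpha = (0.2518 / 1000) / (0.176 * 251) = 0.0000057 /K = 5.7 x 10^-6 /K

5.7 x 10^-6 /K


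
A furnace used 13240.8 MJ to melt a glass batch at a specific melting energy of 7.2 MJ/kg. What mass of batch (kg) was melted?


Rearrange E = m * s for m:
  m = E / s
  m = 13240.8 / 7.2 = 1839.0 kg

1839.0 kg


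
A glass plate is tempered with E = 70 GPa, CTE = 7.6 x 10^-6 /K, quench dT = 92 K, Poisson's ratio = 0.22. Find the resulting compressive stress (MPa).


Tempering stress: sigma = E * alpha * dT / (1 - nu)
  E (MPa) = 70 * 1000 = 70000
  Numerator = 70000 * (7.6 x 10^-6) * 92 = 48.944
  Denominator = 1 - 0.22 = 0.78
  sigma = 48.944 / 0.78 = 62.7 MPa

62.7 MPa


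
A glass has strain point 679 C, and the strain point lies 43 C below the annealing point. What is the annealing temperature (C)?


T_anneal = T_strain + gap:
  T_anneal = 679 + 43 = 722 C

722 C


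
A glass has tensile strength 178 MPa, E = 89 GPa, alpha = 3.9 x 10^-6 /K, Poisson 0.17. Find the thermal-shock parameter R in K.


Thermal shock resistance: R = sigma * (1 - nu) / (E * alpha)
  Numerator = 178 * (1 - 0.17) = 147.74
  Denominator = 89 * 1000 * (3.9 x 10^-6) = 0.3471
  R = 147.74 / 0.3471 = 425.6 K

425.6 K


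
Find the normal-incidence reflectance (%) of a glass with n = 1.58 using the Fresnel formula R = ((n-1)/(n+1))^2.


Fresnel reflectance at normal incidence:
  R = ((n - 1)/(n + 1))^2
  (n - 1)/(n + 1) = (1.58 - 1)/(1.58 + 1) = 0.224806
  R = 0.224806^2 = 0.0505377
  R(%) = 0.0505377 * 100 = 5.054%

5.054%


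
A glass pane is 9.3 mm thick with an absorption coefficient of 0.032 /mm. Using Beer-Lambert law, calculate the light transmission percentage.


Beer-Lambert law: T = exp(-alpha * thickness)
  exponent = -0.032 * 9.3 = -0.2976
  T = exp(-0.2976) = 0.7426
  Percentage = 0.7426 * 100 = 74.26%

74.26%


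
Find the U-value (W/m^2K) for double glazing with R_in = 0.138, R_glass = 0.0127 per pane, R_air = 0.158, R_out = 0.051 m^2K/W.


Total thermal resistance (series):
  R_total = R_in + R_glass + R_air + R_glass + R_out
  R_total = 0.138 + 0.0127 + 0.158 + 0.0127 + 0.051 = 0.3724 m^2K/W
U-value = 1 / R_total = 1 / 0.3724 = 2.685 W/m^2K

2.685 W/m^2K


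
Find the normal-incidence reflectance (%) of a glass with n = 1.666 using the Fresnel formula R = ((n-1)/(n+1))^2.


Fresnel reflectance at normal incidence:
  R = ((n - 1)/(n + 1))^2
  (n - 1)/(n + 1) = (1.666 - 1)/(1.666 + 1) = 0.249812
  R = 0.249812^2 = 0.062406
  R(%) = 0.062406 * 100 = 6.241%

6.241%


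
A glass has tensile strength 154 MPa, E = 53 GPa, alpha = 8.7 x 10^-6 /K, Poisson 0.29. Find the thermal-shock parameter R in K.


Thermal shock resistance: R = sigma * (1 - nu) / (E * alpha)
  Numerator = 154 * (1 - 0.29) = 109.34
  Denominator = 53 * 1000 * (8.7 x 10^-6) = 0.4611
  R = 109.34 / 0.4611 = 237.1 K

237.1 K


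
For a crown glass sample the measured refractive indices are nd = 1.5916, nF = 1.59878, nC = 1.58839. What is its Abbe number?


Abbe number formula: Vd = (nd - 1) / (nF - nC)
  nd - 1 = 1.5916 - 1 = 0.5916
  nF - nC = 1.59878 - 1.58839 = 0.01039
  Vd = 0.5916 / 0.01039 = 56.94

56.94


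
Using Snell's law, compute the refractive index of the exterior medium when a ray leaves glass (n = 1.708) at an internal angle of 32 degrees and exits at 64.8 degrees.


Apply Snell's law: n1 * sin(theta1) = n2 * sin(theta2)
  n2 = n1 * sin(theta1) / sin(theta2)
  sin(32) = 0.529919
  sin(64.8) = 0.904827
  n2 = 1.708 * 0.529919 / 0.904827 = 1.0003

1.0003


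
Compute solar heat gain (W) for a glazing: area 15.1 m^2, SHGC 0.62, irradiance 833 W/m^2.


Solar heat gain: Q = Area * SHGC * Irradiance
  Q = 15.1 * 0.62 * 833 = 7798.5 W

7798.5 W


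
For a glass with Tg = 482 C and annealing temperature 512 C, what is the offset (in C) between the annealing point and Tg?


Offset = T_anneal - Tg:
  offset = 512 - 482 = 30 C

30 C


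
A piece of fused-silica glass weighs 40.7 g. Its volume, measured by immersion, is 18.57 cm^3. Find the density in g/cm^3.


Use the definition of density:
  rho = mass / volume
  rho = 40.7 / 18.57 = 2.192 g/cm^3

2.192 g/cm^3


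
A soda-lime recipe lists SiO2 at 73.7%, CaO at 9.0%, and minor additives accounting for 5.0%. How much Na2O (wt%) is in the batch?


Pieces sum to 100%:
  Na2O = 100 - (SiO2 + CaO + others)
  Na2O = 100 - (73.7 + 9.0 + 5.0) = 12.3%

12.3%


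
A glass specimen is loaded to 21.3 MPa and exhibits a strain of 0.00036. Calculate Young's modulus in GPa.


Young's modulus: E = stress / strain
  E = 21.3 MPa / 0.00036 = 59166.67 MPa
Convert to GPa: 59166.67 / 1000 = 59.17 GPa

59.17 GPa


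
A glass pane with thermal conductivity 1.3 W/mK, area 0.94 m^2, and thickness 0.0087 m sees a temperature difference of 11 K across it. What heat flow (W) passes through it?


Fourier's law: Q = k * A * dT / t
  Q = 1.3 * 0.94 * 11 / 0.0087
  Q = 13.442 / 0.0087 = 1545.1 W

1545.1 W


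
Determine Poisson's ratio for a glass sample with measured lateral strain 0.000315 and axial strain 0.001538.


Poisson's ratio: nu = lateral strain / axial strain
  nu = 0.000315 / 0.001538 = 0.2048

0.2048


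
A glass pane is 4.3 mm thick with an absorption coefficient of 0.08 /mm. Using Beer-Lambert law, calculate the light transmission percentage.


Beer-Lambert law: T = exp(-alpha * thickness)
  exponent = -0.08 * 4.3 = -0.344
  T = exp(-0.344) = 0.7089
  Percentage = 0.7089 * 100 = 70.89%

70.89%


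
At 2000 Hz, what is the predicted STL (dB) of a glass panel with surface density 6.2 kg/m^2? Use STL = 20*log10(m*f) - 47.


Mass law: STL = 20 * log10(m * f) - 47
  m * f = 6.2 * 2000 = 12400
  log10(12400) = 4.09342
  STL = 20 * 4.09342 - 47 = 81.8684 - 47 = 34.9 dB

34.9 dB


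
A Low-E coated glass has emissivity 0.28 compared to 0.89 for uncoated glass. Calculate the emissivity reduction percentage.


Percentage reduction = (1 - coated/uncoated) * 100
  Ratio = 0.28 / 0.89 = 0.3146
  Reduction = (1 - 0.3146) * 100 = 68.5%

68.5%


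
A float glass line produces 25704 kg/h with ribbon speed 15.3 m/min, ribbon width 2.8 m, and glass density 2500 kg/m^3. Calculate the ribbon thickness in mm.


Ribbon cross-section from mass balance:
  Volume rate = throughput / density = 25704 / 2500 = 10.2816 m^3/h
  thickness = volume rate / (speed * 60 * width), i.e.
  thickness = throughput / (60 * speed * width * density) * 1000
  thickness = 25704 / (60 * 15.3 * 2.8 * 2500) * 1000 = 4.0 mm

4.0 mm


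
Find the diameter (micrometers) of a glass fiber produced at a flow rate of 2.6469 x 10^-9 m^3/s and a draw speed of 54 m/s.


Cross-sectional area from continuity:
  A = Q / v = 2.6469 x 10^-9 / 54 = 4.901667 x 10^-11 m^2
Diameter from circular cross-section:
  d = sqrt(4A / pi) * 10^6 (m -> um)
  d = sqrt(4 * 4.901667 x 10^-11 / pi) * 10^6 = 7.9 um

7.9 um


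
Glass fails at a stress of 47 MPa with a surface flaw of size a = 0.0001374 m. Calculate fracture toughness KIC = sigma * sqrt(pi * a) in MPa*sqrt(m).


Fracture toughness: KIC = sigma * sqrt(pi * a)
  pi * a = pi * 0.0001374 = 0.000431655
  sqrt(pi * a) = 0.020776
  KIC = 47 * 0.020776 = 0.976 MPa*sqrt(m)

0.976 MPa*sqrt(m)


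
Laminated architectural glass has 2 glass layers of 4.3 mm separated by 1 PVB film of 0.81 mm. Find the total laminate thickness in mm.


Total thickness = glass contribution + PVB contribution
  Glass: 2 * 4.3 = 8.6 mm
  PVB: 1 * 0.81 = 0.81 mm
  Total = 8.6 + 0.81 = 9.41 mm

9.41 mm
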